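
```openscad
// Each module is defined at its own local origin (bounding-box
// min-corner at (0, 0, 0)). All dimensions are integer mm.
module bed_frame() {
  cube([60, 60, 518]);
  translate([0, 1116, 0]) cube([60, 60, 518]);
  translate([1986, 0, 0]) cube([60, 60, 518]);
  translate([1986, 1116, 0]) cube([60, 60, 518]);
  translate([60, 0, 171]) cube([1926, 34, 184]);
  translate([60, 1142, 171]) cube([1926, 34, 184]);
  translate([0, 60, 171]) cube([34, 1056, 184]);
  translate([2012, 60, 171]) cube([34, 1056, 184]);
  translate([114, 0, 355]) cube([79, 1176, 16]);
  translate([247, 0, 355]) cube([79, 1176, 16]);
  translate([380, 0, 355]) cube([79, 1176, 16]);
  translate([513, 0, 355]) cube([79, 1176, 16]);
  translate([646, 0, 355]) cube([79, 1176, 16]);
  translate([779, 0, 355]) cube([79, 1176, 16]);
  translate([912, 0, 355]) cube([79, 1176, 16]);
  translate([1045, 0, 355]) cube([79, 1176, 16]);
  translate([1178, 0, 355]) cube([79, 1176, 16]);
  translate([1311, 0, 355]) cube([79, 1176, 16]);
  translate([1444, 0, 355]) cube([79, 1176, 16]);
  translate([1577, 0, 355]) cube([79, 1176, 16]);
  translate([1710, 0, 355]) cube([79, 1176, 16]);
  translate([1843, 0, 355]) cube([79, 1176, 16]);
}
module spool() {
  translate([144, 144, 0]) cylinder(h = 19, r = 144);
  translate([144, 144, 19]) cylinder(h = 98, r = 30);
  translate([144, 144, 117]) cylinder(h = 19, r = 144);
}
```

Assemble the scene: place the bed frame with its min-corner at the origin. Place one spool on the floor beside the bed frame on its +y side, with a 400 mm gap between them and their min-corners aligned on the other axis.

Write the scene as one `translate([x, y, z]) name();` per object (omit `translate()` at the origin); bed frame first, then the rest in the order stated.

bed_frame();
translate([0, 1576, 0]) spool();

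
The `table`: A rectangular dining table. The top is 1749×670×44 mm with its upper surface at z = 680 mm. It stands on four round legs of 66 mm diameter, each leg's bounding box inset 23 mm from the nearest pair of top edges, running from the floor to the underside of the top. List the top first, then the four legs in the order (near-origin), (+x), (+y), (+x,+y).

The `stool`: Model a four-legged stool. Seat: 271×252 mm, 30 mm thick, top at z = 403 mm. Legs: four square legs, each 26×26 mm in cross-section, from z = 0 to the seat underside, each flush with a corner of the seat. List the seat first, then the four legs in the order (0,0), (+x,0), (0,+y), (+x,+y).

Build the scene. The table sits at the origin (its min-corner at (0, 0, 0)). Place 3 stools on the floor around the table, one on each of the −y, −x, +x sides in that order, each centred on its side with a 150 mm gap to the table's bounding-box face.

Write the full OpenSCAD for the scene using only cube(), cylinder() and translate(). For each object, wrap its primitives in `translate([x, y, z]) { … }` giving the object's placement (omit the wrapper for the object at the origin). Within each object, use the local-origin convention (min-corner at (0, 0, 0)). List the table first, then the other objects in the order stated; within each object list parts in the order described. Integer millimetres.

translate([0, 0, 636]) cube([1749, 670, 44]);
translate([56, 56, 0]) cylinder(h = 636, r = 33);
translate([1693, 56, 0]) cylinder(h = 636, r = 33);
translate([56, 614, 0]) cylinder(h = 636, r = 33);
translate([1693, 614, 0]) cylinder(h = 636, r = 33);
translate([739, -402, 0]) {
  translate([0, 0, 373]) cube([271, 252, 30]);
  cube([26, 26, 373]);
  translate([245, 0, 0]) cube([26, 26, 373]);
  translate([0, 226, 0]) cube([26, 26, 373]);
  translate([245, 226, 0]) cube([26, 26, 373]);
}
translate([-421, 209, 0]) {
  translate([0, 0, 373]) cube([271, 252, 30]);
  cube([26, 26, 373]);
  translate([245, 0, 0]) cube([26, 26, 373]);
  translate([0, 226, 0]) cube([26, 26, 373]);
  translate([245, 226, 0]) cube([26, 26, 373]);
}
translate([1899, 209, 0]) {
  translate([0, 0, 373]) cube([271, 252, 30]);
  cube([26, 26, 373]);
  translate([245, 0, 0]) cube([26, 26, 373]);
  translate([0, 226, 0]) cube([26, 26, 373]);
  translate([245, 226, 0]) cube([26, 26, 373]);
}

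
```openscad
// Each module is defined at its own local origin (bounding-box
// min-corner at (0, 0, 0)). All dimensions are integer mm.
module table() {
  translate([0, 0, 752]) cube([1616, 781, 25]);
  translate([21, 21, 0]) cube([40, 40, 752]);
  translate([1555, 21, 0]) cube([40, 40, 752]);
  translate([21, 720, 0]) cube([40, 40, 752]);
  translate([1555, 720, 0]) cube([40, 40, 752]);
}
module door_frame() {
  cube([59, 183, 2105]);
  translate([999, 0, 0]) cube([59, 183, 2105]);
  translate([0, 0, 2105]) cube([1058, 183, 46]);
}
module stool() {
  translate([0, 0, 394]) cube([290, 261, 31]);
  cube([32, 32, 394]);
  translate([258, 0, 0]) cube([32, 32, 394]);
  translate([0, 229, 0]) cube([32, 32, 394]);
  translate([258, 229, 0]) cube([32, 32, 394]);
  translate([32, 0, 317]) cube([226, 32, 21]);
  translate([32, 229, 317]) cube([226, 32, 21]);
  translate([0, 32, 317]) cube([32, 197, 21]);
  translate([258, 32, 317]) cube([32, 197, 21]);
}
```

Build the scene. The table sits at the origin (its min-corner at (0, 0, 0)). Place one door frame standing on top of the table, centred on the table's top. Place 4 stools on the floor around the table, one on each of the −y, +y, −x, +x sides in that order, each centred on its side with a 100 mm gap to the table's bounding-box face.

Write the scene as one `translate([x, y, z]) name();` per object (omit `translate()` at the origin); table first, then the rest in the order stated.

table();
translate([279, 299, 777]) door_frame();
translate([663, -361, 0]) stool();
translate([663, 881, 0]) stool();
translate([-390, 260, 0]) stool();
translate([1716, 260, 0]) stool();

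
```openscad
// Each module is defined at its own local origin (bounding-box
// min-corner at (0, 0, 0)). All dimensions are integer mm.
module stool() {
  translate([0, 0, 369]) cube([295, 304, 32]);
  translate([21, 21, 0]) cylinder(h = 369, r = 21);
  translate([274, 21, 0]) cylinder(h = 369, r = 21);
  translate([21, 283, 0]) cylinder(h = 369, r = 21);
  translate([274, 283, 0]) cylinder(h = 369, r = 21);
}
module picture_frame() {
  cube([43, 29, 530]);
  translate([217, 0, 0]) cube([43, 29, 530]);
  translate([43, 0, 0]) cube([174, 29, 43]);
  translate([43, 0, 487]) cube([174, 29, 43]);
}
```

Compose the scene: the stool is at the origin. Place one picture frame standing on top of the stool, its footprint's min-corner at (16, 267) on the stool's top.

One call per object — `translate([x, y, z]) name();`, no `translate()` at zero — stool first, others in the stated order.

stool();
translate([16, 267, 401]) picture_frame();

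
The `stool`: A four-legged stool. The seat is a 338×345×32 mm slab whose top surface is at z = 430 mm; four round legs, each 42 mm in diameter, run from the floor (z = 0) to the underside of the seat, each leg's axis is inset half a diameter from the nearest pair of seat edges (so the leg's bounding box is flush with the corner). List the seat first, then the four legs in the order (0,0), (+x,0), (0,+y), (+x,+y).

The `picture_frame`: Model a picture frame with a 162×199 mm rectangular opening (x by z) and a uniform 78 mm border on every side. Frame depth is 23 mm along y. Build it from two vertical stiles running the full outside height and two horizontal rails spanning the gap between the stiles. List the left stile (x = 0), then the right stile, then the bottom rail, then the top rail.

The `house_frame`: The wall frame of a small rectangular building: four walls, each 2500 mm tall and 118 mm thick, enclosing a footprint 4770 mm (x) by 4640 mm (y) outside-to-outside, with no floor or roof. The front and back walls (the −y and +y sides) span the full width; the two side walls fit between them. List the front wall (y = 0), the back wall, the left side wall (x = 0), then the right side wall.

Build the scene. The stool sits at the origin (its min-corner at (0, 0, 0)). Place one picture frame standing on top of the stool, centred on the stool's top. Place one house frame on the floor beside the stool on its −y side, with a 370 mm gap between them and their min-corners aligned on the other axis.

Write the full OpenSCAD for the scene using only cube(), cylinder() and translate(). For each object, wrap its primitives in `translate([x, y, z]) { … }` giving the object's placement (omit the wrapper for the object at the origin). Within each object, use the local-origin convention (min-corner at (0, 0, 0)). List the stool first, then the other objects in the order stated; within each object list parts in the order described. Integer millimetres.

translate([0, 0, 398]) cube([338, 345, 32]);
translate([21, 21, 0]) cylinder(h = 398, r = 21);
translate([317, 21, 0]) cylinder(h = 398, r = 21);
translate([21, 324, 0]) cylinder(h = 398, r = 21);
translate([317, 324, 0]) cylinder(h = 398, r = 21);
translate([10, 161, 430]) {
  cube([78, 23, 355]);
  translate([240, 0, 0]) cube([78, 23, 355]);
  translate([78, 0, 0]) cube([162, 23, 78]);
  translate([78, 0, 277]) cube([162, 23, 78]);
}
translate([0, -5010, 0]) {
  cube([4770, 118, 2500]);
  translate([0, 4522, 0]) cube([4770, 118, 2500]);
  translate([0, 118, 0]) cube([118, 4404, 2500]);
  translate([4652, 118, 0]) cube([118, 4404, 2500]);
}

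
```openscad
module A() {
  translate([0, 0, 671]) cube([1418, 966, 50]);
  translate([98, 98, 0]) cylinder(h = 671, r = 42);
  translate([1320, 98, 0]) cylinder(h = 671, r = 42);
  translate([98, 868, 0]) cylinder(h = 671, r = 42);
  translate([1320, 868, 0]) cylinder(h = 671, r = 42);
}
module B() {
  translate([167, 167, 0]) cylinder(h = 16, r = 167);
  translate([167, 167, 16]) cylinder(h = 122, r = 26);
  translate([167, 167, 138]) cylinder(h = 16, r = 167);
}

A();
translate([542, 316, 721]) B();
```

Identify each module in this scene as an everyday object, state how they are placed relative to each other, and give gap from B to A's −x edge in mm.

The spool's min-x is at 542; the table's min-x is 0; gap = 542 mm.

A is a table. B is a spool. The spool is on top of the table, centred. The gap from the spool to the table's −x edge is 542 mm.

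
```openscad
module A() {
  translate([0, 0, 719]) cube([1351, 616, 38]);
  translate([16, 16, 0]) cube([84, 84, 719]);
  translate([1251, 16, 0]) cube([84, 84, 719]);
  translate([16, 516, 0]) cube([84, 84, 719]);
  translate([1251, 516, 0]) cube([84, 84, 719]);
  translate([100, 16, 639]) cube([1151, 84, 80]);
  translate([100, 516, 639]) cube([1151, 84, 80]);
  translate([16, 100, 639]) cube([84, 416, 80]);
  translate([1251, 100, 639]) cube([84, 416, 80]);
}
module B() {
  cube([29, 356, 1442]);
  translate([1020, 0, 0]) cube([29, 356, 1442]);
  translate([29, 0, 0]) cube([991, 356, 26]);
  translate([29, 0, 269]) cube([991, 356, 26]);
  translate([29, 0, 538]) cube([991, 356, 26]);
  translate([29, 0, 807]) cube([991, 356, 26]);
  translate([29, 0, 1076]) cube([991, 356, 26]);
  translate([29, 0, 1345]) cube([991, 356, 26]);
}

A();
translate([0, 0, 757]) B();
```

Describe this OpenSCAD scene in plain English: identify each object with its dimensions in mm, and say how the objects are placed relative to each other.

A is a table with a 1351×616 mm rectangular top, 38 mm thick, top surface at z = 757 mm, supported by four 84×84 mm square legs, each inset 16 mm from the nearest pair of top edges, running from the floor. Four apron rails, 84 mm thick and 80 mm tall, run between adjacent legs with their top edges flush with the underside of the top and their outer faces flush with the legs' outer faces.

B is a bookshelf 1049 mm wide overall, 356 mm deep and 1442 mm tall. The two sides are 29 mm thick vertical panels. 6 horizontal shelves of 26 mm thickness span between the inner faces of the sides; the lowest shelf sits on the floor and shelves are stacked with a clear vertical gap of 243 mm between each pair.

The bookshelf is on top of the table.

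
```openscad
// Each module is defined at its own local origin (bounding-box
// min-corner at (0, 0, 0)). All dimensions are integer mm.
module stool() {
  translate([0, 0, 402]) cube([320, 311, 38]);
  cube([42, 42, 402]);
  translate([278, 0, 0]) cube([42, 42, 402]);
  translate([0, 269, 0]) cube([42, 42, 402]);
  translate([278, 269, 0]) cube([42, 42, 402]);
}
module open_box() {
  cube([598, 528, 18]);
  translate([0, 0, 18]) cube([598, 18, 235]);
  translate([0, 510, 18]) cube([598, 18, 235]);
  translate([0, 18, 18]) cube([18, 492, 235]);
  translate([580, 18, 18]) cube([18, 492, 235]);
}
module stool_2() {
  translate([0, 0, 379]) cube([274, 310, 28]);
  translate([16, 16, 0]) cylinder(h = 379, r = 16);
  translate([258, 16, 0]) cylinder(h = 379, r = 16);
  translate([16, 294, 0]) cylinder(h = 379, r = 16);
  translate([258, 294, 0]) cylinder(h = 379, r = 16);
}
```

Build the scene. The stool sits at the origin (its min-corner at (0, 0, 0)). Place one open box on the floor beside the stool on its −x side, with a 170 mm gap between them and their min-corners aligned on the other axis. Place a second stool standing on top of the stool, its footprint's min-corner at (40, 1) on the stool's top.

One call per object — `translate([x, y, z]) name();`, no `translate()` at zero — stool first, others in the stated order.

stool();
translate([-768, 0, 0]) open_box();
translate([40, 1, 440]) stool_2();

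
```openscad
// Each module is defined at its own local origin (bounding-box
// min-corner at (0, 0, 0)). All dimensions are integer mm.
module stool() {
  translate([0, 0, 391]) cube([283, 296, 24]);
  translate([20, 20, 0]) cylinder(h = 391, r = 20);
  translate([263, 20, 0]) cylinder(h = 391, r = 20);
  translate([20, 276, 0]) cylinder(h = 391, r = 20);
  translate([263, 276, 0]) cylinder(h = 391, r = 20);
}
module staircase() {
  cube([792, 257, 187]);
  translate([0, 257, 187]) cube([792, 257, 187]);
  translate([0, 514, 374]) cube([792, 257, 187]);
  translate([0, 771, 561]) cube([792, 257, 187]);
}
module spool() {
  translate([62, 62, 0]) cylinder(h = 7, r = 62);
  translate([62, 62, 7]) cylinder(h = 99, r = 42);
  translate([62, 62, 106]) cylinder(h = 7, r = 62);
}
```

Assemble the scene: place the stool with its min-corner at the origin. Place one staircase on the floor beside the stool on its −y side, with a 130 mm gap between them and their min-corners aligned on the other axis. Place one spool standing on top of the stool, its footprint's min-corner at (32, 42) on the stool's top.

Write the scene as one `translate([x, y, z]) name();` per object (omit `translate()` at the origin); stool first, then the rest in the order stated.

stool();
translate([0, -1158, 0]) staircase();
translate([32, 42, 415]) spool();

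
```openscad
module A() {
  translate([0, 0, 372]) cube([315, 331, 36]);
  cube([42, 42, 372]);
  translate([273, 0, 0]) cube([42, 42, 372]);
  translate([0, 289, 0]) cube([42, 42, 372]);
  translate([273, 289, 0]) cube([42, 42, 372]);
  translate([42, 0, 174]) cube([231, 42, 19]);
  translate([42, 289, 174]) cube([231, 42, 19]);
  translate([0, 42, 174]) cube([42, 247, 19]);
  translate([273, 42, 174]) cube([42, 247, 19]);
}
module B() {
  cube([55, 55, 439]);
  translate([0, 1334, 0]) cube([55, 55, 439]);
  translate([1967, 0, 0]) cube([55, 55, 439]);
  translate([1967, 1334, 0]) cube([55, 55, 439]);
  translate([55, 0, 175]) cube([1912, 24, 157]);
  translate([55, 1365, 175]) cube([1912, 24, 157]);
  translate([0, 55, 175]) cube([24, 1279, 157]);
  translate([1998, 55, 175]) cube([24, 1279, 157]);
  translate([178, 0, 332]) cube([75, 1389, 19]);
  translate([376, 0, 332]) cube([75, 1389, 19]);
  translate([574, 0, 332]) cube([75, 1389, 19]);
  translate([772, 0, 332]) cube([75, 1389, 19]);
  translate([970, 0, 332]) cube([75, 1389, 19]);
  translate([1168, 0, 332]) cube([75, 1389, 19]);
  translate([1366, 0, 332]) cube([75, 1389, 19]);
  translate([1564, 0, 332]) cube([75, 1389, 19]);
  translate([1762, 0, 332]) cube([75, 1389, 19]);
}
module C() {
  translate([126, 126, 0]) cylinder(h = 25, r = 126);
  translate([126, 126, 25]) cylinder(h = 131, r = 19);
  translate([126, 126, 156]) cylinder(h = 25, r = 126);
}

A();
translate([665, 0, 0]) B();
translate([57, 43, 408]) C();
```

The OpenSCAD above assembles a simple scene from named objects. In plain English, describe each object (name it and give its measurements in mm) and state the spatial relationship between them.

A is a simple wooden stool: a rectangular seat 315 mm (x) by 331 mm (y), 36 mm thick, top face at z = 408 mm, on four square legs, each 42×42 mm in cross-section. The legs rest on z = 0, each flush with a corner of the seat. Four stretchers, 42 mm wide and 19 mm tall, connect adjacent legs with their undersides at z = 174 mm, each running between the inner faces of the legs it joins and aligned with the legs' outer faces on the other axis.

B is a bed frame 2022 mm long (x) by 1389 mm wide (y). Four 55×55 mm corner posts, 439 mm tall, at the corners of the footprint. Four rails of 24 mm thickness and 157 mm height run between adjacent posts with their undersides at z = 175 mm, their outer faces flush with the outside of the frame (the two x-running rails run between the posts' inner faces; the two y-running rails run between the posts' inner faces). 9 slats, each 75 mm wide (x) and 19 mm thick, lie across the top of the two x-running rails, running the full 1389 mm width of the frame in y; the slats are evenly spaced along x between the inner faces of the end posts with equal gaps (rounded down to the nearest mm) at the −x end and between each pair — any rounding remainder accumulates at the +x end.

C is a spool: two coaxial disc flanges of radius 126 mm and thickness 25 mm, joined by a core cylinder of radius 19 mm and height 131 mm. The lower flange rests on z = 0 and the three cylinders share a vertical axis.

The bed frame is on the floor beside the stool on its +x side. The spool is on top of the stool.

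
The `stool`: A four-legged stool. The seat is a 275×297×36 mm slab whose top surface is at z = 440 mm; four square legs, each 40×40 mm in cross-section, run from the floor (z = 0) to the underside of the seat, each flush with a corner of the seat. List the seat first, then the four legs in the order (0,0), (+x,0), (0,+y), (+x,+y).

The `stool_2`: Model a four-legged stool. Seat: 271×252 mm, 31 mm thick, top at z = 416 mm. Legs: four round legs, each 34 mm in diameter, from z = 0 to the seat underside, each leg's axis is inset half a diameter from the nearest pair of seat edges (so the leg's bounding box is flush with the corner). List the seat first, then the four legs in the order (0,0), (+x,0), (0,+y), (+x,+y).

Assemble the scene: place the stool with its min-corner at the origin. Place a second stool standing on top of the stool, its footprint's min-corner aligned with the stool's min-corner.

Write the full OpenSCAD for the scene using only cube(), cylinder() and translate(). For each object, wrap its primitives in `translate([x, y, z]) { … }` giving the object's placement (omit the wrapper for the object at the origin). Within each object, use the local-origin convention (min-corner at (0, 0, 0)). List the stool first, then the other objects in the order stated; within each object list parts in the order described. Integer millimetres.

translate([0, 0, 404]) cube([275, 297, 36]);
cube([40, 40, 404]);
translate([235, 0, 0]) cube([40, 40, 404]);
translate([0, 257, 0]) cube([40, 40, 404]);
translate([235, 257, 0]) cube([40, 40, 404]);
translate([0, 0, 440]) {
  translate([0, 0, 385]) cube([271, 252, 31]);
  translate([17, 17, 0]) cylinder(h = 385, r = 17);
  translate([254, 17, 0]) cylinder(h = 385, r = 17);
  translate([17, 235, 0]) cylinder(h = 385, r = 17);
  translate([254, 235, 0]) cylinder(h = 385, r = 17);
}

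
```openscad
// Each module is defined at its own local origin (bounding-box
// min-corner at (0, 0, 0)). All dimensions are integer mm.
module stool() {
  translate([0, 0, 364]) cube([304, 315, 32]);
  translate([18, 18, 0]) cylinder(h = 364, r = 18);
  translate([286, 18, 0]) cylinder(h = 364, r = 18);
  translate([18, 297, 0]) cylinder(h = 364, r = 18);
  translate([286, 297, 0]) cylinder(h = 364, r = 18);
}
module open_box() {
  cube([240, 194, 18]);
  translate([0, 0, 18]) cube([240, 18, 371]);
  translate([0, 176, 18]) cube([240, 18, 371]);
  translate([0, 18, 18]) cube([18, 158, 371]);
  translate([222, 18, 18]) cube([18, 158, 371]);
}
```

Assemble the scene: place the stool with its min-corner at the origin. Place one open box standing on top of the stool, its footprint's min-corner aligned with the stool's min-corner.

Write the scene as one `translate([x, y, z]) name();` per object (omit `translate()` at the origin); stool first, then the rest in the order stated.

stool();
translate([0, 0, 396]) open_box();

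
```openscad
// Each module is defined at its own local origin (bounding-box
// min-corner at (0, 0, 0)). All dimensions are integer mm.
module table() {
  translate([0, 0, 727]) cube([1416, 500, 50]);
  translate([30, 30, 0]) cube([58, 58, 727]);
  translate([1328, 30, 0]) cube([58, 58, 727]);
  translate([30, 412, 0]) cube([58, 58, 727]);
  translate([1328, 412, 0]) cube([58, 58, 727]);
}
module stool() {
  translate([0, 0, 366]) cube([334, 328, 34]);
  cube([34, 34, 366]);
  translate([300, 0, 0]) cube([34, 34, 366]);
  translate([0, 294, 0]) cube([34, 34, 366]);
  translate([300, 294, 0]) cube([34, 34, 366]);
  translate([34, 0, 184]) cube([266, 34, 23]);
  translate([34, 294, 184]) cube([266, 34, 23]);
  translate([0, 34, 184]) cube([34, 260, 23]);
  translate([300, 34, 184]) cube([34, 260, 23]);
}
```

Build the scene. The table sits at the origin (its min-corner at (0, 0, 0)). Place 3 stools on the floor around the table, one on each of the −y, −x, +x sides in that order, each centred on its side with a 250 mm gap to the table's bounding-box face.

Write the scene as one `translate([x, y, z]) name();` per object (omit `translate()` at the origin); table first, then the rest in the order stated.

table();
translate([541, -578, 0]) stool();
translate([-584, 86, 0]) stool();
translate([1666, 86, 0]) stool();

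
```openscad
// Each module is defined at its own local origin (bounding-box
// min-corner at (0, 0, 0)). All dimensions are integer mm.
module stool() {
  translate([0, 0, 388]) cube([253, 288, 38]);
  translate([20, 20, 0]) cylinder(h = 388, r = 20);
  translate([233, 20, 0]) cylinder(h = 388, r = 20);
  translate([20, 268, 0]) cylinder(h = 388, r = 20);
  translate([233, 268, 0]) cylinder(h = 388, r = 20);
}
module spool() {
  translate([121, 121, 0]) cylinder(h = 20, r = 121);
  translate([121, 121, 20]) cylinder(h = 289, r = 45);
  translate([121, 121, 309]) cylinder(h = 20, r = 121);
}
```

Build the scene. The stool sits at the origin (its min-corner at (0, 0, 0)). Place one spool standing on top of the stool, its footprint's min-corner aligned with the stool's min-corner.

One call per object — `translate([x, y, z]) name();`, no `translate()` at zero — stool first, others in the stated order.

stool();
translate([0, 0, 426]) spool();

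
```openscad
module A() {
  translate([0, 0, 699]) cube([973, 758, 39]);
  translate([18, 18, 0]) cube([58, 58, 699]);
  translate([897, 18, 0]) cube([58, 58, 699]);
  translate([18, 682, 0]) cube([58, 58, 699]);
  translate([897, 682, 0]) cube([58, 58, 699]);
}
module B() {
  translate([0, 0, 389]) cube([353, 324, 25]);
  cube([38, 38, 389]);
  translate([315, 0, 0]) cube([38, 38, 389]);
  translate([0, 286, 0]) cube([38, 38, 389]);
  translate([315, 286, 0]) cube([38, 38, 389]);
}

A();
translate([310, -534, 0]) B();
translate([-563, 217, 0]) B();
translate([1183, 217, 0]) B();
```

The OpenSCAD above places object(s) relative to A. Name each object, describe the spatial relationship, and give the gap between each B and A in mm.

Each stool's nearest face is 210 mm from the table's bounding box.

A is a table. B is a stool. Three stools sit around the table at the −y, −x, +x sides. The gap between each stool and the table is 210 mm.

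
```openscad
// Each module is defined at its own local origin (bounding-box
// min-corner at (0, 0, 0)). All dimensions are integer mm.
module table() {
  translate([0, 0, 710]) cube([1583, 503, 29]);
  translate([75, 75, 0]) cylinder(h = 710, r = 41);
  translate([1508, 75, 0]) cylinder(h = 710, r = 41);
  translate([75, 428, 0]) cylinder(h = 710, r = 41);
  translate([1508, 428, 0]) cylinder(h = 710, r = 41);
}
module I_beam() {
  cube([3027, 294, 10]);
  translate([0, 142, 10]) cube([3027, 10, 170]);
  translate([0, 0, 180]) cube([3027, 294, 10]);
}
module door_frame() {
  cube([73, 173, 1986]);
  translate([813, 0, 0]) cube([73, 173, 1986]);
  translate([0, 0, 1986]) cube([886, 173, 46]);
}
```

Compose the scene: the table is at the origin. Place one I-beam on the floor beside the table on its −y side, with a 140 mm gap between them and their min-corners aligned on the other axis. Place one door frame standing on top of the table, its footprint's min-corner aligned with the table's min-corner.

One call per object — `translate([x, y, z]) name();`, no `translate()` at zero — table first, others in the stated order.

table();
translate([0, -434, 0]) I_beam();
translate([0, 0, 739]) door_frame();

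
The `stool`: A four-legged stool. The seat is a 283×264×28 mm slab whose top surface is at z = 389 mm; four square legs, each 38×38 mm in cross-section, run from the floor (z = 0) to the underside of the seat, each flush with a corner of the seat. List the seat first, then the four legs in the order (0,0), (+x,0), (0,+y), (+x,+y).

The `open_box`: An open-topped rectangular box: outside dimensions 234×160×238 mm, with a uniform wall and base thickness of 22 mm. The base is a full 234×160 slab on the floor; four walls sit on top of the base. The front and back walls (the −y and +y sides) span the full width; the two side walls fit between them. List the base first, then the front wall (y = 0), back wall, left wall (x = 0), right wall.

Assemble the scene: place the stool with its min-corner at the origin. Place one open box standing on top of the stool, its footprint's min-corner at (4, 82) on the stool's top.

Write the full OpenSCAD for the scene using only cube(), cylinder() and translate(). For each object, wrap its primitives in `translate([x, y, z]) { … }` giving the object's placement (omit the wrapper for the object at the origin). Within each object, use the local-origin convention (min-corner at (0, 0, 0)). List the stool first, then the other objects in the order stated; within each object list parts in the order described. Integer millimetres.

translate([0, 0, 361]) cube([283, 264, 28]);
cube([38, 38, 361]);
translate([245, 0, 0]) cube([38, 38, 361]);
translate([0, 226, 0]) cube([38, 38, 361]);
translate([245, 226, 0]) cube([38, 38, 361]);
translate([4, 82, 389]) {
  cube([234, 160, 22]);
  translate([0, 0, 22]) cube([234, 22, 216]);
  translate([0, 138, 22]) cube([234, 22, 216]);
  translate([0, 22, 22]) cube([22, 116, 216]);
  translate([212, 22, 22]) cube([22, 116, 216]);
}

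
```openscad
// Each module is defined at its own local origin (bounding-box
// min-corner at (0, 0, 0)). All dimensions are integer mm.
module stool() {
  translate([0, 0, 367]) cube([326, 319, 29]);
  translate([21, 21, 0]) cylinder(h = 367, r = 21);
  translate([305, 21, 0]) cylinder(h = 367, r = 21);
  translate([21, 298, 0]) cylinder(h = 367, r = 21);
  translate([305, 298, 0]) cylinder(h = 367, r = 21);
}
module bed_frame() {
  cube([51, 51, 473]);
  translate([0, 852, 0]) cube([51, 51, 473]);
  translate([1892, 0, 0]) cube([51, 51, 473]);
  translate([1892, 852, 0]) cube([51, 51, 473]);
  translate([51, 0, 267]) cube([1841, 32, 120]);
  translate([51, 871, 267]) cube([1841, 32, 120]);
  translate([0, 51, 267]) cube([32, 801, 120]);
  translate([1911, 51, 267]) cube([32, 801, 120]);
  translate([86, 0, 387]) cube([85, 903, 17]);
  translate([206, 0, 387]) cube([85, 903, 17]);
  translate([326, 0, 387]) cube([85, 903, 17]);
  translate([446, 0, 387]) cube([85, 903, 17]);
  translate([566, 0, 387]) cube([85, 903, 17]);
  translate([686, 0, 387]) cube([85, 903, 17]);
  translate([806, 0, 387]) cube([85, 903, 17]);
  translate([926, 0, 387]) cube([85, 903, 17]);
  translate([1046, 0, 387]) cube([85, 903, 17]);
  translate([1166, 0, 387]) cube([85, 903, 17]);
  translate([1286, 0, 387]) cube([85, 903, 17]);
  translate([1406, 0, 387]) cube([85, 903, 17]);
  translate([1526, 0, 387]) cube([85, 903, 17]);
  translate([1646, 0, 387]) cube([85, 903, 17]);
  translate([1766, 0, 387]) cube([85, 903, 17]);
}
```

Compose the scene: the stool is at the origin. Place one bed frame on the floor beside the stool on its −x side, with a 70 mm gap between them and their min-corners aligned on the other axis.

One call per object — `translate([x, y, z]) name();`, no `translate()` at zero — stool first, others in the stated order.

stool();
translate([-2013, 0, 0]) bed_frame();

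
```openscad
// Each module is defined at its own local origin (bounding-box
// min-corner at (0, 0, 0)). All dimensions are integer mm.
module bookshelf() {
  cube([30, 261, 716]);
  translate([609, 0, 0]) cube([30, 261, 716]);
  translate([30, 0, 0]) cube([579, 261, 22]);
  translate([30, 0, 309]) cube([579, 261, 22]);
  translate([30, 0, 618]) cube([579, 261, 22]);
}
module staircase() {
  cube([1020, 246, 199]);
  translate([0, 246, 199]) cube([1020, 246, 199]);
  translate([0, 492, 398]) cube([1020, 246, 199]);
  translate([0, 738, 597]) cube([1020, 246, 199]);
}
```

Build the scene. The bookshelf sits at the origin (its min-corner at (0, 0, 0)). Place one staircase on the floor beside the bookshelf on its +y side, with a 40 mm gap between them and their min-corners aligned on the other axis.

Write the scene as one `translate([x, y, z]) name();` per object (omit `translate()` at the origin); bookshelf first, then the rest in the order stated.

bookshelf();
translate([0, 301, 0]) staircase();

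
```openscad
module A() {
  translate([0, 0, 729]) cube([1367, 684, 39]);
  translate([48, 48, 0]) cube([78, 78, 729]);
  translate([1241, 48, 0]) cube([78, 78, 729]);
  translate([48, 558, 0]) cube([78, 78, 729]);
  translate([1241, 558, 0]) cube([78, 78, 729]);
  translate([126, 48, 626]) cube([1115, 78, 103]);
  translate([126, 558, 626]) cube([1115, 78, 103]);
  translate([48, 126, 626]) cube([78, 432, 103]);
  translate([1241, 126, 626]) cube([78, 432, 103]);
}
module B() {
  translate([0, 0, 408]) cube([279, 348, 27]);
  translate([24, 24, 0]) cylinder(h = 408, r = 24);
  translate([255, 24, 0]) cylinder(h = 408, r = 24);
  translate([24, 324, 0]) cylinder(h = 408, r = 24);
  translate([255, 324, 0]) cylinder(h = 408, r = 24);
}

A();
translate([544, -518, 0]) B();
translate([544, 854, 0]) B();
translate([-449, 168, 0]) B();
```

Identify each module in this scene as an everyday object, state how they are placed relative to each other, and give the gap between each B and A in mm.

Each stool's nearest face is 170 mm from the table's bounding box.

A is a table. B is a stool. Three stools sit around the table at the −y, +y, −x sides. The gap between each stool and the table is 170 mm.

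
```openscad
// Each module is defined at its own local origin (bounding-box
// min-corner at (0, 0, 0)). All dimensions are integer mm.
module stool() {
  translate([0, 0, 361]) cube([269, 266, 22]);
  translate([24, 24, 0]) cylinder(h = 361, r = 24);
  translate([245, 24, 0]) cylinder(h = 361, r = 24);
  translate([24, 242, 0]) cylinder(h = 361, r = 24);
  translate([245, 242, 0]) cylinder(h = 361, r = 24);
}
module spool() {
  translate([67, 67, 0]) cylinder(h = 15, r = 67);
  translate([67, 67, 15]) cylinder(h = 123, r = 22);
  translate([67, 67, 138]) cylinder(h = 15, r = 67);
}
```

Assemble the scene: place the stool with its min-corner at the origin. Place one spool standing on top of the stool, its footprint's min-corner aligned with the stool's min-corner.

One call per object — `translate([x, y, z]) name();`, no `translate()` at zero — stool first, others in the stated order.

stool();
translate([0, 0, 383]) spool();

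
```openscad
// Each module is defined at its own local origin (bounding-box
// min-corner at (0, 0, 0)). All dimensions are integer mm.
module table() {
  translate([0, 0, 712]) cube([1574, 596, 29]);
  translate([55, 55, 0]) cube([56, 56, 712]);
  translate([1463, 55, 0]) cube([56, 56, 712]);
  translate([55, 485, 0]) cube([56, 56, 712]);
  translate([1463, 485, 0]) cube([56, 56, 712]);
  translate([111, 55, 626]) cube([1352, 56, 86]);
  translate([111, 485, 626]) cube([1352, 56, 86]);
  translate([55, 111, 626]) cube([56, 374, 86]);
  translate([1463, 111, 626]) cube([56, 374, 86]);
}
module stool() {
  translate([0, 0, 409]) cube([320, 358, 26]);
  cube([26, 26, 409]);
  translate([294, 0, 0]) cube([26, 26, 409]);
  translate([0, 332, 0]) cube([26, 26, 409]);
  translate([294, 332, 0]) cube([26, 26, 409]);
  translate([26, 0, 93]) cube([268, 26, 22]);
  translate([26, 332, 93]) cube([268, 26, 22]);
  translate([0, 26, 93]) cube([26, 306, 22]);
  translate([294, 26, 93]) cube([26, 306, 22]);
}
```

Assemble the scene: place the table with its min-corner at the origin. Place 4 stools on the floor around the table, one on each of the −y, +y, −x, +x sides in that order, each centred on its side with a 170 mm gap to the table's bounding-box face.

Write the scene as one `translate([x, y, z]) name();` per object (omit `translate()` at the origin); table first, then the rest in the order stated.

table();
translate([627, -528, 0]) stool();
translate([627, 766, 0]) stool();
translate([-490, 119, 0]) stool();
translate([1744, 119, 0]) stool();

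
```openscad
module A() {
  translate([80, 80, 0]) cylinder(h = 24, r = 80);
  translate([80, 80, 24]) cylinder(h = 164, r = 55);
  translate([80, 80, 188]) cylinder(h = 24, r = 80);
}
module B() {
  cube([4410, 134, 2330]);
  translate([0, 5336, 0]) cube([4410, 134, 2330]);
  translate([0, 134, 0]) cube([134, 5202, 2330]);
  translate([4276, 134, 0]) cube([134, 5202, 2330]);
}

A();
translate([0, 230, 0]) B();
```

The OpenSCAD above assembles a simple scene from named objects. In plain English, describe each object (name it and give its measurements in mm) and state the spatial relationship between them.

A is a spool: two coaxial disc flanges of radius 80 mm and thickness 24 mm, joined by a core cylinder of radius 55 mm and height 164 mm. The lower flange rests on z = 0 and the three cylinders share a vertical axis.

B is the wall frame of a small rectangular building: four walls, each 2330 mm tall and 134 mm thick, enclosing a footprint 4410 mm (x) by 5470 mm (y) outside-to-outside, with no floor or roof. The front and back walls (the −y and +y sides) span the full width; the two side walls fit between them.

The house frame is on the floor beside the spool on its +y side.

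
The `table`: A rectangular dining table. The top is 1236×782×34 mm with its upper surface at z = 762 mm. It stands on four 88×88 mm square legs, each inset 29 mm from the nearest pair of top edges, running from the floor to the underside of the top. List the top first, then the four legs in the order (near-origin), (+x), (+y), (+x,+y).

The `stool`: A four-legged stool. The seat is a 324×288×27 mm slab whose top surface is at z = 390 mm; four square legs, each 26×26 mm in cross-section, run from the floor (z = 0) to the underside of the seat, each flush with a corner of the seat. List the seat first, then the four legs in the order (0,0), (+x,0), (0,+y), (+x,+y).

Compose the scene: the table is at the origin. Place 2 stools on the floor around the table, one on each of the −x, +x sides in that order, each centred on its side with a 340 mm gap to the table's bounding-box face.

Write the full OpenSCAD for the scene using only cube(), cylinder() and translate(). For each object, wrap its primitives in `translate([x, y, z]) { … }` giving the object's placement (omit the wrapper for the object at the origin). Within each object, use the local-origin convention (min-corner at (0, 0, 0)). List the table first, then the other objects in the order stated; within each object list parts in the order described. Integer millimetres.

translate([0, 0, 728]) cube([1236, 782, 34]);
translate([29, 29, 0]) cube([88, 88, 728]);
translate([1119, 29, 0]) cube([88, 88, 728]);
translate([29, 665, 0]) cube([88, 88, 728]);
translate([1119, 665, 0]) cube([88, 88, 728]);
translate([-664, 247, 0]) {
  translate([0, 0, 363]) cube([324, 288, 27]);
  cube([26, 26, 363]);
  translate([298, 0, 0]) cube([26, 26, 363]);
  translate([0, 262, 0]) cube([26, 26, 363]);
  translate([298, 262, 0]) cube([26, 26, 363]);
}
translate([1576, 247, 0]) {
  translate([0, 0, 363]) cube([324, 288, 27]);
  cube([26, 26, 363]);
  translate([298, 0, 0]) cube([26, 26, 363]);
  translate([0, 262, 0]) cube([26, 26, 363]);
  translate([298, 262, 0]) cube([26, 26, 363]);
}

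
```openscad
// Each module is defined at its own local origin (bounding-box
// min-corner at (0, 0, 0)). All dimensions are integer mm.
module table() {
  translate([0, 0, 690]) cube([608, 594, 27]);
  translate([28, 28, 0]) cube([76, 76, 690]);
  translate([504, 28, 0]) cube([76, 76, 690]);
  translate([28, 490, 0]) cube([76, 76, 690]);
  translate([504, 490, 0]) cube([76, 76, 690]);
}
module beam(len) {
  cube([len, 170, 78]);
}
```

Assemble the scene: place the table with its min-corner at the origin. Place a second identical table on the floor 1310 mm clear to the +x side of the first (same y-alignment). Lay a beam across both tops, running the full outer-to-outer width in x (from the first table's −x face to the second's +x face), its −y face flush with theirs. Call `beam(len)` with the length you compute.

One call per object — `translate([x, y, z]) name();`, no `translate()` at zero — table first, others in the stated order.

table();
translate([1918, 0, 0]) table();
translate([0, 0, 717]) beam(2526);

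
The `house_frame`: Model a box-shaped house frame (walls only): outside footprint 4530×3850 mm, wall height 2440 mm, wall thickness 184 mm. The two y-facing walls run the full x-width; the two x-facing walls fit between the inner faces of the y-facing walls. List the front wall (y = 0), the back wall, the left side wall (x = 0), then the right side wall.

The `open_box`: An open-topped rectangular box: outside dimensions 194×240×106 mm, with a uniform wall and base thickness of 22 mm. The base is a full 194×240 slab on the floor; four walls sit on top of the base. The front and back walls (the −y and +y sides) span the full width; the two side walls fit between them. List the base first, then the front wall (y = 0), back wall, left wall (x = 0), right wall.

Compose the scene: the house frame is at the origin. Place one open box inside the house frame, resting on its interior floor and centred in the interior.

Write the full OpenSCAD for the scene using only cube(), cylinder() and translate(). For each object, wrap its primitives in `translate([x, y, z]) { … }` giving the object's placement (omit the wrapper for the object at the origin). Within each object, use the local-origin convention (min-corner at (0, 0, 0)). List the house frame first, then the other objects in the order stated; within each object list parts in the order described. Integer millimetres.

cube([4530, 184, 2440]);
translate([0, 3666, 0]) cube([4530, 184, 2440]);
translate([0, 184, 0]) cube([184, 3482, 2440]);
translate([4346, 184, 0]) cube([184, 3482, 2440]);
translate([2168, 1805, 0]) {
  cube([194, 240, 22]);
  translate([0, 0, 22]) cube([194, 22, 84]);
  translate([0, 218, 22]) cube([194, 22, 84]);
  translate([0, 22, 22]) cube([22, 196, 84]);
  translate([172, 22, 22]) cube([22, 196, 84]);
}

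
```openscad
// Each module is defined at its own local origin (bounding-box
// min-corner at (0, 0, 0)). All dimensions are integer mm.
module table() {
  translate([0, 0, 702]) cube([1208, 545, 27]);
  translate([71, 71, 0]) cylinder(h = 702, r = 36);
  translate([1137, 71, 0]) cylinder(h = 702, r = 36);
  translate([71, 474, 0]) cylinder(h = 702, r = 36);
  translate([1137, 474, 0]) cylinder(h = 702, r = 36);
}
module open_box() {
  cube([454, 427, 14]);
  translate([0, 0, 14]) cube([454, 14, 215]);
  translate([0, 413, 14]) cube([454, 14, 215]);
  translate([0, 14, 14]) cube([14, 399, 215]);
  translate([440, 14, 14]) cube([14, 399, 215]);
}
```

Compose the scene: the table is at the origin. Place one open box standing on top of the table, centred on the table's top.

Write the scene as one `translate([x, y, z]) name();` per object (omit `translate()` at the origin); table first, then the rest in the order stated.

table();
translate([377, 59, 729]) open_box();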